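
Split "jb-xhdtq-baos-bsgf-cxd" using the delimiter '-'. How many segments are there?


Input string: 'jb-xhdtq-baos-bsgf-cxd'
Delimiter: '-'
Split result: 'jb', 'xhdtq', 'baos', 'bsgf', 'cxd'
Number of parts: 5


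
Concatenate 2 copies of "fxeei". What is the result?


Input string: 'fxeei'
Operation: repeat 2 times
Concatenation: 'fxeei' + 'fxeei'
Result: fxeeifxeei


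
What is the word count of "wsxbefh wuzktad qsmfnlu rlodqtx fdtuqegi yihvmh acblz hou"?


Input string: 'wsxbefh wuzktad qsmfnlu rlodqtx fdtuqegi yihvmh acblz hou'
Operation: split by spaces
Words found: 'wsxbefh', 'wuzktad', 'qsmfnlu', 'rlodqtx', 'fdtuqegi', 'yihvmh', 'acblz', 'hou'
Word count: 8


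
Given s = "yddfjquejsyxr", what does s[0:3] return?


Input string: 'yddfjquejsyxr'
Operation: slice [0:3]
Extract characters: s[0]='y', s[1]='d', s[2]='d'
Result: ydd


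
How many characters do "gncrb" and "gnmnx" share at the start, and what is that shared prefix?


String 1: 'gncrb'
String 2: 'gnmnx'
Compare position by position:
pos 0: 'g' vs 'g' match
pos 1: 'n' vs 'n' match
pos 2: 'c' vs 'm' differ -> stop
Longest common prefix: "gn" (length 2)


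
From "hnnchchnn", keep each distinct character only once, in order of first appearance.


Input: 'hnnchchnn'
Operation: keep first occurrence of each character
Scan: s[0]='h' new -> keep; s[1]='n' new -> keep; s[2]='n' seen -> skip; s[3]='c' new -> keep; s[4]='h' seen -> skip; s[5]='c' seen -> skip; s[6]='h' seen -> skip; s[7]='n' seen -> skip; s[8]='n' seen -> skip
Result: hnc


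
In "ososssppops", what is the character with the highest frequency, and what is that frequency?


Input: 'ososssppops'
Operation: tally each character
Counts: 'o':3, 'p':3, 's':5
Maximum: 's' appears 5 times


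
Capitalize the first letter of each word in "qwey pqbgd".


Input string: 'qwey pqbgd'
Operation: capitalize first letter of each word
Word transformations: 'qwey'->'Qwey', 'pqbgd'->'Pqbgd'
Result: Qwey Pqbgd


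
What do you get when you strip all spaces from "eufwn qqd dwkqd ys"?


Input string: 'eufwn qqd dwkqd ys'
Operation: remove all spaces
Words: 'eufwn', 'qqd', 'dwkqd', 'ys'
Join without spaces: eufwnqqddwkqdys


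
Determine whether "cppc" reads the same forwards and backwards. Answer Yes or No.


Input string: 'cppc'
Reversed: 'cppc'
Compare pairs: s[0]='c' vs s[3]='c' (match), s[1]='p' vs s[2]='p' (match)
Palindrome: Yes


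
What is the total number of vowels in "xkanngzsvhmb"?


Input string: 'xkanngzsvhmb'
Operation: count vowels (a, e, i, o, u)
Scan: s[0]='x', s[1]='k', s[2]='a' (vowel), s[3]='n', s[4]='n', s[5]='g', s[6]='z', s[7]='s', s[8]='v', s[9]='h', s[10]='m', s[11]='b'
Vowels found: 1
Result: 1


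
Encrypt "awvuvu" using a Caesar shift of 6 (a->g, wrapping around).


Input: 'awvuvu', shift = 6
Operation: for each letter, (position + 6) mod 26
Mapping: 'a'(0+6=6)->'g', 'w'(22+6=28, 28 mod 26=2)->'c', 'v'(21+6=27, 27 mod 26=1)->'b', 'u'(20+6=26, 26 mod 26=0)->'a', 'v'(21+6=27, 27 mod 26=1)->'b', 'u'(20+6=26, 26 mod 26=0)->'a'
Result: gcbaba


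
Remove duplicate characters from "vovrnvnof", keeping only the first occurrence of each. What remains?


Input: 'vovrnvnof'
Operation: keep first occurrence of each character
Scan: s[0]='v' new -> keep; s[1]='o' new -> keep; s[2]='v' seen -> skip; s[3]='r' new -> keep; s[4]='n' new -> keep; s[5]='v' seen -> skip; s[6]='n' seen -> skip; s[7]='o' seen -> skip; s[8]='f' new -> keep
Result: vornf


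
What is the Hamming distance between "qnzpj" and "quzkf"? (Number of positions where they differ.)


String 1: 'qnzpj'
String 2: 'quzkf'
Compare each position: pos 0: 'q'=='q', pos 1: 'n'!='u', pos 2: 'z'=='z', pos 3: 'p'!='k', pos 4: 'j'!='f'
Differing positions: 3
Hamming distance: 3


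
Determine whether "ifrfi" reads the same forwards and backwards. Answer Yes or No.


Input string: 'ifrfi'
Reversed: 'ifrfi'
Compare pairs: s[0]='i' vs s[4]='i' (match), s[1]='f' vs s[3]='f' (match)
Palindrome: Yes


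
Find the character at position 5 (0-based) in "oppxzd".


Input string: 'oppxzd'
Operation: get character at index 5
Index mapping: s[0]='o', s[1]='p', s[2]='p', s[3]='x', s[4]='z', s[5]='d'
Result: 'd'


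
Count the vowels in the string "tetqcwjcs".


Input string: 'tetqcwjcs'
Operation: count vowels (a, e, i, o, u)
Scan: s[0]='t', s[1]='e' (vowel), s[2]='t', s[3]='q', s[4]='c', s[5]='w', s[6]='j', s[7]='c', s[8]='s'
Vowels found: 1
Result: 1


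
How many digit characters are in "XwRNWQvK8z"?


Input string: 'XwRNWQvK8z'
Operation: count digit characters (0-9)
Scan: 'X', 'w', 'R', 'N', 'W', 'Q', 'v', 'K', '8'(digit), 'z'
Digits found: 1
Result: 1


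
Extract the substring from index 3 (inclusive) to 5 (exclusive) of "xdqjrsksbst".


Input string: 'xdqjrsksbst'
Operation: slice [3:5]
Extract characters: s[3]='j', s[4]='r'
Result: jr


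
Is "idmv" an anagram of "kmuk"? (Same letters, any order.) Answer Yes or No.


String 1: 'kmuk' -> sorted: 'kkmu'
String 2: 'idmv' -> sorted: 'dimv'
Compare sorted forms: 'kkmu' != 'dimv'
Anagram: No


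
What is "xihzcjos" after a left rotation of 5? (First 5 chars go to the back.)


Input: 'xihzcjos', shift = 5
Operation: split at index 5 and swap parts
Front part s[0:5] = 'xihzc'
Back part s[5:] = 'jos'
Rotated = back + front = 'jos' + 'xihzc'
Result: josxihzc


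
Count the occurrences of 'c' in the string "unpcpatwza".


Input string: 'unpcpatwza'
Target character: 'c'
Scan each position: s[3]='c'
Matches found at indices: 3
Total: 1


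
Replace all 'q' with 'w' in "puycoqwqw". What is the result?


Input string: 'puycoqwqw'
Operation: replace 'q' with 'w'
Positions of 'q': 5, 7
After replacement: puycowwww


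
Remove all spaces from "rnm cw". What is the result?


Input string: 'rnm cw'
Operation: remove all spaces
Words: 'rnm', 'cw'
Join without spaces: rnmcw


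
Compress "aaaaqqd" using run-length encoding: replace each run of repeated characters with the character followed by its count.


Input: 'aaaaqqd'
Operation: identify consecutive runs
Runs: 'aaaa' -> a4, 'qq' -> q2, 'd' -> d1
Encoded: a4q2d1


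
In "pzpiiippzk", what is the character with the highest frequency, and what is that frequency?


Input: 'pzpiiippzk'
Operation: tally each character
Counts: 'i':3, 'k':1, 'p':4, 'z':2
Maximum: 'p' appears 4 times


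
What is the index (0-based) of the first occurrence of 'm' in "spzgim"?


Input string: 'spzgim'
Target: 'm'
Scanning left to right: s[0]='s', s[1]='p', s[2]='z', s[3]='g', s[4]='i', s[5]='m'
First match at index: 5


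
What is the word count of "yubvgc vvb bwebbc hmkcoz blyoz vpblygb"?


Input string: 'yubvgc vvb bwebbc hmkcoz blyoz vpblygb'
Operation: split by spaces
Words found: 'yubvgc', 'vvb', 'bwebbc', 'hmkcoz', 'blyoz', 'vpblygb'
Word count: 6


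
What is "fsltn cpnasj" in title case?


Input string: 'fsltn cpnasj'
Operation: capitalize first letter of each word
Word transformations: 'fsltn'->'Fsltn', 'cpnasj'->'Cpnasj'
Result: Fsltn Cpnasj


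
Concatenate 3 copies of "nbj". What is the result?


Input string: 'nbj'
Operation: repeat 3 times
Concatenation: 'nbj' + 'nbj' + 'nbj'
Result: nbjnbjnbj


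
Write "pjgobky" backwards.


Input string: 'pjgobky'
Operation: reverse character order
Original order: 'p' -> 'j' -> 'g' -> 'o' -> 'b' -> 'k' -> 'y'
Reversed order: 'y' -> 'k' -> 'b' -> 'o' -> 'g' -> 'j' -> 'p'
Result: ykbogjp


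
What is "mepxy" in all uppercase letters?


Input string: 'mepxy'
Operation: convert each letter to uppercase
Mapping: 'm'->'M', 'e'->'E', 'p'->'P', 'x'->'X', 'y'->'Y'
Result: MEPXY


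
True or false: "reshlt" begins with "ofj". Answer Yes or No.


Input string: 'reshlt'
Prefix to check: 'ofj'
First 3 characters of input: 'res'
Match: False
Result: No


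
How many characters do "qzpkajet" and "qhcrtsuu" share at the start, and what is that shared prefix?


String 1: 'qzpkajet'
String 2: 'qhcrtsuu'
Compare position by position:
pos 0: 'q' vs 'q' match
pos 1: 'z' vs 'h' differ -> stop
Longest common prefix: "q" (length 1)


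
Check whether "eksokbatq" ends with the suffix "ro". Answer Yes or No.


Input string: 'eksokbatq'
Suffix to check: 'ro'
Last 2 characters of input: 'tq'
Match: False
Result: No


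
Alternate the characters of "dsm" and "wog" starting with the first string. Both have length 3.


String 1: 'dsm'
String 2: 'wog'
Operation: alternate characters
Pairs: 'd'+'w', 's'+'o', 'm'+'g'
Result: dwsomg


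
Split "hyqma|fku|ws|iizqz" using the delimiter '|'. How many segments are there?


Input string: 'hyqma|fku|ws|iizqz'
Delimiter: '|'
Split result: 'hyqma', 'fku', 'ws', 'iizqz'
Number of parts: 4


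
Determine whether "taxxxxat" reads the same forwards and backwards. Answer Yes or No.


Input string: 'taxxxxat'
Reversed: 'taxxxxat'
Compare pairs: s[0]='t' vs s[7]='t' (match), s[1]='a' vs s[6]='a' (match), s[2]='x' vs s[5]='x' (match), s[3]='x' vs s[4]='x' (match)
Palindrome: Yes


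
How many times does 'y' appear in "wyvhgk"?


Input string: 'wyvhgk'
Target character: 'y'
Scan each position: s[1]='y'
Matches found at indices: 1
Total: 1


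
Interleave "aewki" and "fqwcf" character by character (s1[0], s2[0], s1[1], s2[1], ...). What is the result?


String 1: 'aewki'
String 2: 'fqwcf'
Operation: alternate characters
Pairs: 'a'+'f', 'e'+'q', 'w'+'w', 'k'+'c', 'i'+'f'
Result: afeqwwkcif


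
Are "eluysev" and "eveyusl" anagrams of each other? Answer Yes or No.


String 1: 'eluysev' -> sorted: 'eelsuvy'
String 2: 'eveyusl' -> sorted: 'eelsuvy'
Compare sorted forms: 'eelsuvy' == 'eelsuvy'
Anagram: Yes


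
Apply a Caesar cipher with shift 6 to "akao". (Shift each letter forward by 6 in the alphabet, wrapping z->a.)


Input: 'akao', shift = 6
Operation: for each letter, (position + 6) mod 26
Mapping: 'a'(0+6=6)->'g', 'k'(10+6=16)->'q', 'a'(0+6=6)->'g', 'o'(14+6=20)->'u'
Result: gqgu


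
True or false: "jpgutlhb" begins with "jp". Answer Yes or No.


Input string: 'jpgutlhb'
Prefix to check: 'jp'
First 2 characters of input: 'jp'
Match: True
Result: Yes


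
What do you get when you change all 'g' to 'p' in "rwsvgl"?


Input string: 'rwsvgl'
Operation: replace 'g' with 'p'
Positions of 'g': 4
After replacement: rwsvpl


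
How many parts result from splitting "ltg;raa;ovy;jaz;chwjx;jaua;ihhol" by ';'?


Input string: 'ltg;raa;ovy;jaz;chwjx;jaua;ihhol'
Delimiter: ';'
Split result: 'ltg', 'raa', 'ovy', 'jaz', 'chwjx', 'jaua', 'ihhol'
Number of parts: 7


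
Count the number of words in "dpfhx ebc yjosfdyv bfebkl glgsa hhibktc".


Input string: 'dpfhx ebc yjosfdyv bfebkl glgsa hhibktc'
Operation: split by spaces
Words found: 'dpfhx', 'ebc', 'yjosfdyv', 'bfebkl', 'glgsa', 'hhibktc'
Word count: 6


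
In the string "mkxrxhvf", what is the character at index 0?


Input string: 'mkxrxhvf'
Operation: get character at index 0
Index mapping: s[0]='m'
Result: 'm'


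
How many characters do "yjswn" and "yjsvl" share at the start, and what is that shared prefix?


String 1: 'yjswn'
String 2: 'yjsvl'
Compare position by position:
pos 0: 'y' vs 'y' match
pos 1: 'j' vs 'j' match
pos 2: 's' vs 's' match
pos 3: 'w' vs 'v' differ -> stop
Longest common prefix: "yjs" (length 3)


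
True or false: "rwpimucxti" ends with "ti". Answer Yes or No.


Input string: 'rwpimucxti'
Suffix to check: 'ti'
Last 2 characters of input: 'ti'
Match: True
Result: Yes


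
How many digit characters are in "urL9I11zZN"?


Input string: 'urL9I11zZN'
Operation: count digit characters (0-9)
Scan: 'u', 'r', 'L', '9'(digit), 'I', '1'(digit), '1'(digit), 'z', 'Z', 'N'
Digits found: 3
Result: 3


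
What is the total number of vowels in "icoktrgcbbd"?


Input string: 'icoktrgcbbd'
Operation: count vowels (a, e, i, o, u)
Scan: s[0]='i' (vowel), s[1]='c', s[2]='o' (vowel), s[3]='k', s[4]='t', s[5]='r', s[6]='g', s[7]='c', s[8]='b', s[9]='b', s[10]='d'
Vowels found: 2
Result: 2


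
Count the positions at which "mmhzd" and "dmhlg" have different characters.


String 1: 'mmhzd'
String 2: 'dmhlg'
Compare each position: pos 0: 'm'!='d', pos 1: 'm'=='m', pos 2: 'h'=='h', pos 3: 'z'!='l', pos 4: 'd'!='g'
Differing positions: 3
Hamming distance: 3


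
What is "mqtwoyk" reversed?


Input string: 'mqtwoyk'
Operation: reverse character order
Original order: 'm' -> 'q' -> 't' -> 'w' -> 'o' -> 'y' -> 'k'
Reversed order: 'k' -> 'y' -> 'o' -> 'w' -> 't' -> 'q' -> 'm'
Result: kyowtqm


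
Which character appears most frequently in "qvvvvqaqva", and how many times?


Input: 'qvvvvqaqva'
Operation: tally each character
Counts: 'a':2, 'q':3, 'v':5
Maximum: 'v' appears 5 times


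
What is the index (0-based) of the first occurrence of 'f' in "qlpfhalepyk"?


Input string: 'qlpfhalepyk'
Target: 'f'
Scanning left to right: s[0]='q', s[1]='l', s[2]='p', s[3]='f'
First match at index: 3


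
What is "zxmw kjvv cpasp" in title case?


Input string: 'zxmw kjvv cpasp'
Operation: capitalize first letter of each word
Word transformations: 'zxmw'->'Zxmw', 'kjvv'->'Kjvv', 'cpasp'->'Cpasp'
Result: Zxmw Kjvv Cpasp


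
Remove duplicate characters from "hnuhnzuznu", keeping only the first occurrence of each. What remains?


Input: 'hnuhnzuznu'
Operation: keep first occurrence of each character
Scan: s[0]='h' new -> keep; s[1]='n' new -> keep; s[2]='u' new -> keep; s[3]='h' seen -> skip; s[4]='n' seen -> skip; s[5]='z' new -> keep; s[6]='u' seen -> skip; s[7]='z' seen -> skip; s[8]='n' seen -> skip; s[9]='u' seen -> skip
Result: hnuz


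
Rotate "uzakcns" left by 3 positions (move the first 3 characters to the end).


Input: 'uzakcns', shift = 3
Operation: split at index 3 and swap parts
Front part s[0:3] = 'uza'
Back part s[3:] = 'kcns'
Rotated = back + front = 'kcns' + 'uza'
Result: kcnsuza


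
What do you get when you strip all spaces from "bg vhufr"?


Input string: 'bg vhufr'
Operation: remove all spaces
Words: 'bg', 'vhufr'
Join without spaces: bgvhufr


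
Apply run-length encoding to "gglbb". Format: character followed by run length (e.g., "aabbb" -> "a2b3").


Input: 'gglbb'
Operation: identify consecutive runs
Runs: 'gg' -> g2, 'l' -> l1, 'bb' -> b2
Encoded: g2l1b2


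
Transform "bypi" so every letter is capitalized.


Input string: 'bypi'
Operation: convert each letter to uppercase
Mapping: 'b'->'B', 'y'->'Y', 'p'->'P', 'i'->'I'
Result: BYPI


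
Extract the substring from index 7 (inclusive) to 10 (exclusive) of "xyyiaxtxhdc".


Input string: 'xyyiaxtxhdc'
Operation: slice [7:10]
Extract characters: s[7]='x', s[8]='h', s[9]='d'
Result: xhd


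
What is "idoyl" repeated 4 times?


Input string: 'idoyl'
Operation: repeat 4 times
Concatenation: 'idoyl' + 'idoyl' + 'idoyl' + 'idoyl'
Result: idoylidoylidoylidoyl


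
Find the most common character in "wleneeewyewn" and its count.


Input: 'wleneeewyewn'
Operation: tally each character
Counts: 'e':5, 'l':1, 'n':2, 'w':3, 'y':1
Maximum: 'e' appears 5 times


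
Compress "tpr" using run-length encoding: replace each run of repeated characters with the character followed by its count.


Input: 'tpr'
Operation: identify consecutive runs
Runs: 't' -> t1, 'p' -> p1, 'r' -> r1
Encoded: t1p1r1


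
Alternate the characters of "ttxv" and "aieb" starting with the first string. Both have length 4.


String 1: 'ttxv'
String 2: 'aieb'
Operation: alternate characters
Pairs: 't'+'a', 't'+'i', 'x'+'e', 'v'+'b'
Result: tatixevb


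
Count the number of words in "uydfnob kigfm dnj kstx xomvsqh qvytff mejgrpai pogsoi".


Input string: 'uydfnob kigfm dnj kstx xomvsqh qvytff mejgrpai pogsoi'
Operation: split by spaces
Words found: 'uydfnob', 'kigfm', 'dnj', 'kstx', 'xomvsqh', 'qvytff', 'mejgrpai', 'pogsoi'
Word count: 8


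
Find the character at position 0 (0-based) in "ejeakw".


Input string: 'ejeakw'
Operation: get character at index 0
Index mapping: s[0]='e'
Result: 'e'


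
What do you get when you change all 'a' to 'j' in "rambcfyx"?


Input string: 'rambcfyx'
Operation: replace 'a' with 'j'
Positions of 'a': 1
After replacement: rjmbcfyx


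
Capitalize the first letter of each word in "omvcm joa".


Input string: 'omvcm joa'
Operation: capitalize first letter of each word
Word transformations: 'omvcm'->'Omvcm', 'joa'->'Joa'
Result: Omvcm Joa


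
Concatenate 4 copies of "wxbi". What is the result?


Input string: 'wxbi'
Operation: repeat 4 times
Concatenation: 'wxbi' + 'wxbi' + 'wxbi' + 'wxbi'
Result: wxbiwxbiwxbiwxbi


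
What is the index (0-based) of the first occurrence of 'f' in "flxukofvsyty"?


Input string: 'flxukofvsyty'
Target: 'f'
Scanning left to right: s[0]='f'
First match at index: 0


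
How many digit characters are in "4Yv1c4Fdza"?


Input string: '4Yv1c4Fdza'
Operation: count digit characters (0-9)
Scan: '4'(digit), 'Y', 'v', '1'(digit), 'c', '4'(digit), 'F', 'd', 'z', 'a'
Digits found: 3
Result: 3


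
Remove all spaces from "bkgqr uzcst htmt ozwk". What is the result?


Input string: 'bkgqr uzcst htmt ozwk'
Operation: remove all spaces
Words: 'bkgqr', 'uzcst', 'htmt', 'ozwk'
Join without spaces: bkgqruzcsthtmtozwk


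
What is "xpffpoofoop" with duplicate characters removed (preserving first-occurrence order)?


Input: 'xpffpoofoop'
Operation: keep first occurrence of each character
Scan: s[0]='x' new -> keep; s[1]='p' new -> keep; s[2]='f' new -> keep; s[3]='f' seen -> skip; s[4]='p' seen -> skip; s[5]='o' new -> keep; s[6]='o' seen -> skip; s[7]='f' seen -> skip; s[8]='o' seen -> skip; s[9]='o' seen -> skip; s[10]='p' seen -> skip
Result: xpfo


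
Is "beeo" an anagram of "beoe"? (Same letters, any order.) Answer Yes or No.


String 1: 'beoe' -> sorted: 'beeo'
String 2: 'beeo' -> sorted: 'beeo'
Compare sorted forms: 'beeo' == 'beeo'
Anagram: Yes


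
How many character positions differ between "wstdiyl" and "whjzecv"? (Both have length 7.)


String 1: 'wstdiyl'
String 2: 'whjzecv'
Compare each position: pos 0: 'w'=='w', pos 1: 's'!='h', pos 2: 't'!='j', pos 3: 'd'!='z', pos 4: 'i'!='e', pos 5: 'y'!='c', pos 6: 'l'!='v'
Differing positions: 6
Hamming distance: 6


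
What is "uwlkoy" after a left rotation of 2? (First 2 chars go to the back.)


Input: 'uwlkoy', shift = 2
Operation: split at index 2 and swap parts
Front part s[0:2] = 'uw'
Back part s[2:] = 'lkoy'
Rotated = back + front = 'lkoy' + 'uw'
Result: lkoyuw


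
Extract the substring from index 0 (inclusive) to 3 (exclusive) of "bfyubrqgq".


Input string: 'bfyubrqgq'
Operation: slice [0:3]
Extract characters: s[0]='b', s[1]='f', s[2]='y'
Result: bfy


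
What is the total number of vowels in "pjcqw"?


Input string: 'pjcqw'
Operation: count vowels (a, e, i, o, u)
Scan: s[0]='p', s[1]='j', s[2]='c', s[3]='q', s[4]='w'
Vowels found: 0
Result: 0


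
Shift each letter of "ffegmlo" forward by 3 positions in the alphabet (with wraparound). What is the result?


Input: 'ffegmlo', shift = 3
Operation: for each letter, (position + 3) mod 26
Mapping: 'f'(5+3=8)->'i', 'f'(5+3=8)->'i', 'e'(4+3=7)->'h', 'g'(6+3=9)->'j', 'm'(12+3=15)->'p', 'l'(11+3=14)->'o', 'o'(14+3=17)->'r'
Result: iihjpor


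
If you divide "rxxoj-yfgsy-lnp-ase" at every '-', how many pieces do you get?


Input string: 'rxxoj-yfgsy-lnp-ase'
Delimiter: '-'
Split result: 'rxxoj', 'yfgsy', 'lnp', 'ase'
Number of parts: 4


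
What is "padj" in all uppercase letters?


Input string: 'padj'
Operation: convert each letter to uppercase
Mapping: 'p'->'P', 'a'->'A', 'd'->'D', 'j'->'J'
Result: PADJ


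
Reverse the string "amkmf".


Input string: 'amkmf'
Operation: reverse character order
Original order: 'a' -> 'm' -> 'k' -> 'm' -> 'f'
Reversed order: 'f' -> 'm' -> 'k' -> 'm' -> 'a'
Result: fmkma


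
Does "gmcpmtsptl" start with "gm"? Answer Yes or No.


Input string: 'gmcpmtsptl'
Prefix to check: 'gm'
First 2 characters of input: 'gm'
Match: True
Result: Yes


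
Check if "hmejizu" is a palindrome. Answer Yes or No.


Input string: 'hmejizu'
Reversed: 'uzijemh'
Compare pairs: s[0]='h' vs s[6]='u' (mismatch), s[1]='m' vs s[5]='z' (mismatch), s[2]='e' vs s[4]='i' (mismatch)
Palindrome: No


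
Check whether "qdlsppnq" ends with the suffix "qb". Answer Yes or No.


Input string: 'qdlsppnq'
Suffix to check: 'qb'
Last 2 characters of input: 'nq'
Match: False
Result: No


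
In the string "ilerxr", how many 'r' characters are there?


Input string: 'ilerxr'
Target character: 'r'
Scan each position: s[3]='r', s[5]='r'
Matches found at indices: 3, 5
Total: 2


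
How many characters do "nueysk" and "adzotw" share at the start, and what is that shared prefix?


String 1: 'nueysk'
String 2: 'adzotw'
Compare position by position:
pos 0: 'n' vs 'a' differ -> stop
Longest common prefix: "" (length 0)


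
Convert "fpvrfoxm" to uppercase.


Input string: 'fpvrfoxm'
Operation: convert each letter to uppercase
Mapping: 'f'->'F', 'p'->'P', 'v'->'V', 'r'->'R', 'f'->'F', 'o'->'O', 'x'->'X', 'm'->'M'
Result: FPVRFOXM


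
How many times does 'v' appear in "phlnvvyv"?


Input string: 'phlnvvyv'
Target character: 'v'
Scan each position: s[4]='v', s[5]='v', s[7]='v'
Matches found at indices: 4, 5, 7
Total: 3


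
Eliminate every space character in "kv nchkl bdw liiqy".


Input string: 'kv nchkl bdw liiqy'
Operation: remove all spaces
Words: 'kv', 'nchkl', 'bdw', 'liiqy'
Join without spaces: kvnchklbdwliiqy


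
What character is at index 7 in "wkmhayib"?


Input string: 'wkmhayib'
Operation: get character at index 7
Index mapping: s[0]='w', s[1]='k', s[2]='m', s[3]='h', s[4]='a', s[5]='y', s[6]='i', s[7]='b'
Result: 'b'


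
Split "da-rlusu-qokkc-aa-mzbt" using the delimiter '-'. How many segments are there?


Input string: 'da-rlusu-qokkc-aa-mzbt'
Delimiter: '-'
Split result: 'da', 'rlusu', 'qokkc', 'aa', 'mzbt'
Number of parts: 5


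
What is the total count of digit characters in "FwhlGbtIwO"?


Input string: 'FwhlGbtIwO'
Operation: count digit characters (0-9)
Scan: 'F', 'w', 'h', 'l', 'G', 'b', 't', 'I', 'w', 'O'
Digits found: 0
Result: 0


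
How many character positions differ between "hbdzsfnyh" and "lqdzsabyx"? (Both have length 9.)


String 1: 'hbdzsfnyh'
String 2: 'lqdzsabyx'
Compare each position: pos 0: 'h'!='l', pos 1: 'b'!='q', pos 2: 'd'=='d', pos 3: 'z'=='z', pos 4: 's'=='s', pos 5: 'f'!='a', pos 6: 'n'!='b', pos 7: 'y'=='y', pos 8: 'h'!='x'
Differing positions: 5
Hamming distance: 5


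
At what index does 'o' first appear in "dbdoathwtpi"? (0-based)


Input string: 'dbdoathwtpi'
Target: 'o'
Scanning left to right: s[0]='d', s[1]='b', s[2]='d', s[3]='o'
First match at index: 3


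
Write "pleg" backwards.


Input string: 'pleg'
Operation: reverse character order
Original order: 'p' -> 'l' -> 'e' -> 'g'
Reversed order: 'g' -> 'e' -> 'l' -> 'p'
Result: gelp


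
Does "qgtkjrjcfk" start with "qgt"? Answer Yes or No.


Input string: 'qgtkjrjcfk'
Prefix to check: 'qgt'
First 3 characters of input: 'qgt'
Match: True
Result: Yes


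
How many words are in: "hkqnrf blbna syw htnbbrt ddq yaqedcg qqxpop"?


Input string: 'hkqnrf blbna syw htnbbrt ddq yaqedcg qqxpop'
Operation: split by spaces
Words found: 'hkqnrf', 'blbna', 'syw', 'htnbbrt', 'ddq', 'yaqedcg', 'qqxpop'
Word count: 7


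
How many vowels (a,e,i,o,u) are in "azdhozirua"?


Input string: 'azdhozirua'
Operation: count vowels (a, e, i, o, u)
Scan: s[0]='a' (vowel), s[1]='z', s[2]='d', s[3]='h', s[4]='o' (vowel), s[5]='z', s[6]='i' (vowel), s[7]='r', s[8]='u' (vowel), s[9]='a' (vowel)
Vowels found: 5
Result: 5


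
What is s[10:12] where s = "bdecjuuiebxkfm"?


Input string: 'bdecjuuiebxkfm'
Operation: slice [10:12]
Extract characters: s[10]='x', s[11]='k'
Result: xk


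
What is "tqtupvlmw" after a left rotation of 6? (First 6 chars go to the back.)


Input: 'tqtupvlmw', shift = 6
Operation: split at index 6 and swap parts
Front part s[0:6] = 'tqtupv'
Back part s[6:] = 'lmw'
Rotated = back + front = 'lmw' + 'tqtupv'
Result: lmwtqtupv


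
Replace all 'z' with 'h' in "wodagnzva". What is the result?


Input string: 'wodagnzva'
Operation: replace 'z' with 'h'
Positions of 'z': 6
After replacement: wodagnhva


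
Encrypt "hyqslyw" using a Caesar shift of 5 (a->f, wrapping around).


Input: 'hyqslyw', shift = 5
Operation: for each letter, (position + 5) mod 26
Mapping: 'h'(7+5=12)->'m', 'y'(24+5=29, 29 mod 26=3)->'d', 'q'(16+5=21)->'v', 's'(18+5=23)->'x', 'l'(11+5=16)->'q', 'y'(24+5=29, 29 mod 26=3)->'d', 'w'(22+5=27, 27 mod 26=1)->'b'
Result: mdvxqdb


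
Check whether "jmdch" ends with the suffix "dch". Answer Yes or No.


Input string: 'jmdch'
Suffix to check: 'dch'
Last 3 characters of input: 'dch'
Match: True
Result: Yes


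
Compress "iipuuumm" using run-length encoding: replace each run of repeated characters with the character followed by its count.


Input: 'iipuuumm'
Operation: identify consecutive runs
Runs: 'ii' -> i2, 'p' -> p1, 'uuu' -> u3, 'mm' -> m2
Encoded: i2p1u3m2


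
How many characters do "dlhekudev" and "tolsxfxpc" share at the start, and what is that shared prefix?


String 1: 'dlhekudev'
String 2: 'tolsxfxpc'
Compare position by position:
pos 0: 'd' vs 't' differ -> stop
Longest common prefix: "" (length 0)


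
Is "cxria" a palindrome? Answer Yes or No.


Input string: 'cxria'
Reversed: 'airxc'
Compare pairs: s[0]='c' vs s[4]='a' (mismatch), s[1]='x' vs s[3]='i' (mismatch)
Palindrome: No


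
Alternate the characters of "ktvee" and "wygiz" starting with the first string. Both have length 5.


String 1: 'ktvee'
String 2: 'wygiz'
Operation: alternate characters
Pairs: 'k'+'w', 't'+'y', 'v'+'g', 'e'+'i', 'e'+'z'
Result: kwtyvgeiez


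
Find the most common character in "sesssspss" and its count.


Input: 'sesssspss'
Operation: tally each character
Counts: 'e':1, 'p':1, 's':7
Maximum: 's' appears 7 times


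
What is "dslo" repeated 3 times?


Input string: 'dslo'
Operation: repeat 3 times
Concatenation: 'dslo' + 'dslo' + 'dslo'
Result: dslodslodslo


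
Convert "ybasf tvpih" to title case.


Input string: 'ybasf tvpih'
Operation: capitalize first letter of each word
Word transformations: 'ybasf'->'Ybasf', 'tvpih'->'Tvpih'
Result: Ybasf Tvpih


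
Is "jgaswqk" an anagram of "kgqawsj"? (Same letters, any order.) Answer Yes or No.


String 1: 'kgqawsj' -> sorted: 'agjkqsw'
String 2: 'jgaswqk' -> sorted: 'agjkqsw'
Compare sorted forms: 'agjkqsw' == 'agjkqsw'
Anagram: Yes


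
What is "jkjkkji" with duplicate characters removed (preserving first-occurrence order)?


Input: 'jkjkkji'
Operation: keep first occurrence of each character
Scan: s[0]='j' new -> keep; s[1]='k' new -> keep; s[2]='j' seen -> skip; s[3]='k' seen -> skip; s[4]='k' seen -> skip; s[5]='j' seen -> skip; s[6]='i' new -> keep
Result: jki


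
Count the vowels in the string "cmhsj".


Input string: 'cmhsj'
Operation: count vowels (a, e, i, o, u)
Scan: s[0]='c', s[1]='m', s[2]='h', s[3]='s', s[4]='j'
Vowels found: 0
Result: 0


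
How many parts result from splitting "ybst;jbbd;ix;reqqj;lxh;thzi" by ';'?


Input string: 'ybst;jbbd;ix;reqqj;lxh;thzi'
Delimiter: ';'
Split result: 'ybst', 'jbbd', 'ix', 'reqqj', 'lxh', 'thzi'
Number of parts: 6


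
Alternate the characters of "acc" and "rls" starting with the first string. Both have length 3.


String 1: 'acc'
String 2: 'rls'
Operation: alternate characters
Pairs: 'a'+'r', 'c'+'l', 'c'+'s'
Result: arclcs


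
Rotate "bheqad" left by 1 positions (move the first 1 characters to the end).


Input: 'bheqad', shift = 1
Operation: split at index 1 and swap parts
Front part s[0:1] = 'b'
Back part s[1:] = 'heqad'
Rotated = back + front = 'heqad' + 'b'
Result: heqadb


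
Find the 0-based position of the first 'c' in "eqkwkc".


Input string: 'eqkwkc'
Target: 'c'
Scanning left to right: s[0]='e', s[1]='q', s[2]='k', s[3]='w', s[4]='k', s[5]='c'
First match at index: 5


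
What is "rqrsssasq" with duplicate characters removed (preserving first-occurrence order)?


Input: 'rqrsssasq'
Operation: keep first occurrence of each character
Scan: s[0]='r' new -> keep; s[1]='q' new -> keep; s[2]='r' seen -> skip; s[3]='s' new -> keep; s[4]='s' seen -> skip; s[5]='s' seen -> skip; s[6]='a' new -> keep; s[7]='s' seen -> skip; s[8]='q' seen -> skip
Result: rqsa


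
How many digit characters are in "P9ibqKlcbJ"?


Input string: 'P9ibqKlcbJ'
Operation: count digit characters (0-9)
Scan: 'P', '9'(digit), 'i', 'b', 'q', 'K', 'l', 'c', 'b', 'J'
Digits found: 1
Result: 1


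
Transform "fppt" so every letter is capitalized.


Input string: 'fppt'
Operation: convert each letter to uppercase
Mapping: 'f'->'F', 'p'->'P', 'p'->'P', 't'->'T'
Result: FPPT


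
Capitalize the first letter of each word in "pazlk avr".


Input string: 'pazlk avr'
Operation: capitalize first letter of each word
Word transformations: 'pazlk'->'Pazlk', 'avr'->'Avr'
Result: Pazlk Avr


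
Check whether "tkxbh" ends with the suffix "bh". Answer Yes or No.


Input string: 'tkxbh'
Suffix to check: 'bh'
Last 2 characters of input: 'bh'
Match: True
Result: Yes


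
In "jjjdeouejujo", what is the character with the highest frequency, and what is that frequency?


Input: 'jjjdeouejujo'
Operation: tally each character
Counts: 'd':1, 'e':2, 'j':5, 'o':2, 'u':2
Maximum: 'j' appears 5 times


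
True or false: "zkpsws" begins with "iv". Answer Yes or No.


Input string: 'zkpsws'
Prefix to check: 'iv'
First 2 characters of input: 'zk'
Match: False
Result: No


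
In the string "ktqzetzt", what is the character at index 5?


Input string: 'ktqzetzt'
Operation: get character at index 5
Index mapping: s[0]='k', s[1]='t', s[2]='q', s[3]='z', s[4]='e', s[5]='t'
Result: 't'


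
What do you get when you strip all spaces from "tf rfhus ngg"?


Input string: 'tf rfhus ngg'
Operation: remove all spaces
Words: 'tf', 'rfhus', 'ngg'
Join without spaces: tfrfhusngg


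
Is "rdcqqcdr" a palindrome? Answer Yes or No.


Input string: 'rdcqqcdr'
Reversed: 'rdcqqcdr'
Compare pairs: s[0]='r' vs s[7]='r' (match), s[1]='d' vs s[6]='d' (match), s[2]='c' vs s[5]='c' (match), s[3]='q' vs s[4]='q' (match)
Palindrome: Yes


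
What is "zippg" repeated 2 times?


Input string: 'zippg'
Operation: repeat 2 times
Concatenation: 'zippg' + 'zippg'
Result: zippgzippg


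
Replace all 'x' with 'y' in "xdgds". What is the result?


Input string: 'xdgds'
Operation: replace 'x' with 'y'
Positions of 'x': 0
After replacement: ydgds


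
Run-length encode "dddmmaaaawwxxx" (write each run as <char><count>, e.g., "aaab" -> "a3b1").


Input: 'dddmmaaaawwxxx'
Operation: identify consecutive runs
Runs: 'ddd' -> d3, 'mm' -> m2, 'aaaa' -> a4, 'ww' -> w2, 'xxx' -> x3
Encoded: d3m2a4w2x3


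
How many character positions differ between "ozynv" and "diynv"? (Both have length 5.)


String 1: 'ozynv'
String 2: 'diynv'
Compare each position: pos 0: 'o'!='d', pos 1: 'z'!='i', pos 2: 'y'=='y', pos 3: 'n'=='n', pos 4: 'v'=='v'
Differing positions: 2
Hamming distance: 2


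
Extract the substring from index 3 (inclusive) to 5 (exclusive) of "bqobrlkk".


Input string: 'bqobrlkk'
Operation: slice [3:5]
Extract characters: s[3]='b', s[4]='r'
Result: br


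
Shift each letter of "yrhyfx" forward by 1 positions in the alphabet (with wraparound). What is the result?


Input: 'yrhyfx', shift = 1
Operation: for each letter, (position + 1) mod 26
Mapping: 'y'(24+1=25)->'z', 'r'(17+1=18)->'s', 'h'(7+1=8)->'i', 'y'(24+1=25)->'z', 'f'(5+1=6)->'g', 'x'(23+1=24)->'y'
Result: zsizgy


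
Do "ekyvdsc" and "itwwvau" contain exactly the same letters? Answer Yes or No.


String 1: 'ekyvdsc' -> sorted: 'cdeksvy'
String 2: 'itwwvau' -> sorted: 'aituvww'
Compare sorted forms: 'cdeksvy' != 'aituvww'
Anagram: No


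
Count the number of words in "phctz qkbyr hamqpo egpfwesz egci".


Input string: 'phctz qkbyr hamqpo egpfwesz egci'
Operation: split by spaces
Words found: 'phctz', 'qkbyr', 'hamqpo', 'egpfwesz', 'egci'
Word count: 5


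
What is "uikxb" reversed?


Input string: 'uikxb'
Operation: reverse character order
Original order: 'u' -> 'i' -> 'k' -> 'x' -> 'b'
Reversed order: 'b' -> 'x' -> 'k' -> 'i' -> 'u'
Result: bxkiu


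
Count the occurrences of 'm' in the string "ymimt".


Input string: 'ymimt'
Target character: 'm'
Scan each position: s[1]='m', s[3]='m'
Matches found at indices: 1, 3
Total: 2


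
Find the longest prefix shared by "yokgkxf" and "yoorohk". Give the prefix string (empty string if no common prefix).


String 1: 'yokgkxf'
String 2: 'yoorohk'
Compare position by position:
pos 0: 'y' vs 'y' match
pos 1: 'o' vs 'o' match
pos 2: 'k' vs 'o' differ -> stop
Longest common prefix: "yo" (length 2)


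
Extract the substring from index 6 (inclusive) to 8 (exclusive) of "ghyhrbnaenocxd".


Input string: 'ghyhrbnaenocxd'
Operation: slice [6:8]
Extract characters: s[6]='n', s[7]='a'
Result: na


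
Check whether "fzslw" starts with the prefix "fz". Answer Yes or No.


Input string: 'fzslw'
Prefix to check: 'fz'
First 2 characters of input: 'fz'
Match: True
Result: Yes


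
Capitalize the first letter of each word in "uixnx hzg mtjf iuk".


Input string: 'uixnx hzg mtjf iuk'
Operation: capitalize first letter of each word
Word transformations: 'uixnx'->'Uixnx', 'hzg'->'Hzg', 'mtjf'->'Mtjf', 'iuk'->'Iuk'
Result: Uixnx Hzg Mtjf Iuk


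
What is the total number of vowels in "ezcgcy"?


Input string: 'ezcgcy'
Operation: count vowels (a, e, i, o, u)
Scan: s[0]='e' (vowel), s[1]='z', s[2]='c', s[3]='g', s[4]='c', s[5]='y'
Vowels found: 1
Result: 1


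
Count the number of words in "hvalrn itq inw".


Input string: 'hvalrn itq inw'
Operation: split by spaces
Words found: 'hvalrn', 'itq', 'inw'
Word count: 3


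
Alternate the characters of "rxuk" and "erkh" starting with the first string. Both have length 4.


String 1: 'rxuk'
String 2: 'erkh'
Operation: alternate characters
Pairs: 'r'+'e', 'x'+'r', 'u'+'k', 'k'+'h'
Result: rexrukkh


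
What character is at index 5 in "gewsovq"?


Input string: 'gewsovq'
Operation: get character at index 5
Index mapping: s[0]='g', s[1]='e', s[2]='w', s[3]='s', s[4]='o', s[5]='v'
Result: 'v'


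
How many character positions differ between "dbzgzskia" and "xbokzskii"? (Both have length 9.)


String 1: 'dbzgzskia'
String 2: 'xbokzskii'
Compare each position: pos 0: 'd'!='x', pos 1: 'b'=='b', pos 2: 'z'!='o', pos 3: 'g'!='k', pos 4: 'z'=='z', pos 5: 's'=='s', pos 6: 'k'=='k', pos 7: 'i'=='i', pos 8: 'a'!='i'
Differing positions: 4
Hamming distance: 4


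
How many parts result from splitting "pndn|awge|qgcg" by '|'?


Input string: 'pndn|awge|qgcg'
Delimiter: '|'
Split result: 'pndn', 'awge', 'qgcg'
Number of parts: 3


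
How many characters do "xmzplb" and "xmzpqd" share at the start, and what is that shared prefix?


String 1: 'xmzplb'
String 2: 'xmzpqd'
Compare position by position:
pos 0: 'x' vs 'x' match
pos 1: 'm' vs 'm' match
pos 2: 'z' vs 'z' match
pos 3: 'p' vs 'p' match
pos 4: 'l' vs 'q' differ -> stop
Longest common prefix: "xmzp" (length 4)


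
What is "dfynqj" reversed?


Input string: 'dfynqj'
Operation: reverse character order
Original order: 'd' -> 'f' -> 'y' -> 'n' -> 'q' -> 'j'
Reversed order: 'j' -> 'q' -> 'n' -> 'y' -> 'f' -> 'd'
Result: jqnyfd


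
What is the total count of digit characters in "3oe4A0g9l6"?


Input string: '3oe4A0g9l6'
Operation: count digit characters (0-9)
Scan: '3'(digit), 'o', 'e', '4'(digit), 'A', '0'(digit), 'g', '9'(digit), 'l', '6'(digit)
Digits found: 5
Result: 5


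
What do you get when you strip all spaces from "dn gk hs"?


Input string: 'dn gk hs'
Operation: remove all spaces
Words: 'dn', 'gk', 'hs'
Join without spaces: dngkhs


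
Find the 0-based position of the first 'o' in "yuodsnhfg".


Input string: 'yuodsnhfg'
Target: 'o'
Scanning left to right: s[0]='y', s[1]='u', s[2]='o'
First match at index: 2


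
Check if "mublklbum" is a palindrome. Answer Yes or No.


Input string: 'mublklbum'
Reversed: 'mublklbum'
Compare pairs: s[0]='m' vs s[8]='m' (match), s[1]='u' vs s[7]='u' (match), s[2]='b' vs s[6]='b' (match), s[3]='l' vs s[5]='l' (match)
Palindrome: Yes


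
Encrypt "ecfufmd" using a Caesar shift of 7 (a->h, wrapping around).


Input: 'ecfufmd', shift = 7
Operation: for each letter, (position + 7) mod 26
Mapping: 'e'(4+7=11)->'l', 'c'(2+7=9)->'j', 'f'(5+7=12)->'m', 'u'(20+7=27, 27 mod 26=1)->'b', 'f'(5+7=12)->'m', 'm'(12+7=19)->'t', 'd'(3+7=10)->'k'
Result: ljmbmtk


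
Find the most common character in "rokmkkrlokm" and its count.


Input: 'rokmkkrlokm'
Operation: tally each character
Counts: 'k':4, 'l':1, 'm':2, 'o':2, 'r':2
Maximum: 'k' appears 4 times


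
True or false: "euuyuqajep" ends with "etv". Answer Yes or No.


Input string: 'euuyuqajep'
Suffix to check: 'etv'
Last 3 characters of input: 'jep'
Match: False
Result: No


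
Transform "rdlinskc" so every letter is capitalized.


Input string: 'rdlinskc'
Operation: convert each letter to uppercase
Mapping: 'r'->'R', 'd'->'D', 'l'->'L', 'i'->'I', 'n'->'N', 's'->'S', 'k'->'K', 'c'->'C'
Result: RDLINSKC


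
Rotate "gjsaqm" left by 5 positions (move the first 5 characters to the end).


Input: 'gjsaqm', shift = 5
Operation: split at index 5 and swap parts
Front part s[0:5] = 'gjsaq'
Back part s[5:] = 'm'
Rotated = back + front = 'm' + 'gjsaq'
Result: mgjsaq


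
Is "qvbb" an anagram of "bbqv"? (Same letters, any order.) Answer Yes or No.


String 1: 'bbqv' -> sorted: 'bbqv'
String 2: 'qvbb' -> sorted: 'bbqv'
Compare sorted forms: 'bbqv' == 'bbqv'
Anagram: Yes


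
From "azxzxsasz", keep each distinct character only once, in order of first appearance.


Input: 'azxzxsasz'
Operation: keep first occurrence of each character
Scan: s[0]='a' new -> keep; s[1]='z' new -> keep; s[2]='x' new -> keep; s[3]='z' seen -> skip; s[4]='x' seen -> skip; s[5]='s' new -> keep; s[6]='a' seen -> skip; s[7]='s' seen -> skip; s[8]='z' seen -> skip
Result: azxs


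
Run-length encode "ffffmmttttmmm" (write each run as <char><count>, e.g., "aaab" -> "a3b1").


Input: 'ffffmmttttmmm'
Operation: identify consecutive runs
Runs: 'ffff' -> f4, 'mm' -> m2, 'tttt' -> t4, 'mmm' -> m3
Encoded: f4m2t4m3


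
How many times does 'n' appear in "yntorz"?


Input string: 'yntorz'
Target character: 'n'
Scan each position: s[1]='n'
Matches found at indices: 1
Total: 1


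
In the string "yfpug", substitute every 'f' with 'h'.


Input string: 'yfpug'
Operation: replace 'f' with 'h'
Positions of 'f': 1
After replacement: yhpug


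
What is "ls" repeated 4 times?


Input string: 'ls'
Operation: repeat 4 times
Concatenation: 'ls' + 'ls' + 'ls' + 'ls'
Result: lslslsls


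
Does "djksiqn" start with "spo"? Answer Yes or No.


Input string: 'djksiqn'
Prefix to check: 'spo'
First 3 characters of input: 'djk'
Match: False
Result: No


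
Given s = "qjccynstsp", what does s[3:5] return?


Input string: 'qjccynstsp'
Operation: slice [3:5]
Extract characters: s[3]='c', s[4]='y'
Result: cy


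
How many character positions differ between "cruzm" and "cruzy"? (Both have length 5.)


String 1: 'cruzm'
String 2: 'cruzy'
Compare each position: pos 0: 'c'=='c', pos 1: 'r'=='r', pos 2: 'u'=='u', pos 3: 'z'=='z', pos 4: 'm'!='y'
Differing positions: 1
Hamming distance: 1


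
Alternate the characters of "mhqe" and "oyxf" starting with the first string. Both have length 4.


String 1: 'mhqe'
String 2: 'oyxf'
Operation: alternate characters
Pairs: 'm'+'o', 'h'+'y', 'q'+'x', 'e'+'f'
Result: mohyqxef
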